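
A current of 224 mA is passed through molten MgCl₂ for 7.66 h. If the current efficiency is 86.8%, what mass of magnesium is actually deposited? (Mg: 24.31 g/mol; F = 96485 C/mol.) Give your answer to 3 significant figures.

0.675 g

Q = 0.224 × 27576 = 6177 C
n(e⁻) = 6177 / 96485 = 0.06402 mol
Mg²⁺ + 2e⁻ → Mg, so theoretical m(Mg) = 0.03201 × 24.31 = 0.7782 g
Actual mass = 86.8% × 0.7782 = 0.675 g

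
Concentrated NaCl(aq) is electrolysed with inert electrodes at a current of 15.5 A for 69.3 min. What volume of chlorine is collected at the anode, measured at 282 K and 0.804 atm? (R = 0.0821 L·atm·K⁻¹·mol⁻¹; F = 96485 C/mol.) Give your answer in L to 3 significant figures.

Q = 15.5 A × 4158 s = 64450 C
n(e⁻) = Q/F = 64450/96485 = 0.6680 mol
2Cl⁻ → Cl₂ + 2e⁻, so n(Cl₂) = 0.6680 / 2 = 0.3340 mol
V = nRT/P = 0.3340 × 0.0821 × 282 / 0.804 = 9.618 L

9.62 L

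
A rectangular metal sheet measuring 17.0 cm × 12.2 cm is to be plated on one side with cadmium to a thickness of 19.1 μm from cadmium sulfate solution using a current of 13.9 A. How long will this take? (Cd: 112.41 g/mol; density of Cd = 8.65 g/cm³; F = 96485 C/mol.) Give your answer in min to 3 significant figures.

Plated area = 17.0 × 12.2 = 207.4 cm²
Volume = 207.4 × 19.1×10⁻⁴ cm = 0.3961 cm³
m(Cd) = 0.3961 × 8.65 = 3.426 g
n(Cd) = 3.426 / 112.41 = 0.03048 mol; n(e⁻) = 2 × 0.03048 = 0.06096 mol
Q = 0.06096 × 96485 = 5882 C
t = 5882 / 13.9 = 423.2 s = 7.05 min

7.05 min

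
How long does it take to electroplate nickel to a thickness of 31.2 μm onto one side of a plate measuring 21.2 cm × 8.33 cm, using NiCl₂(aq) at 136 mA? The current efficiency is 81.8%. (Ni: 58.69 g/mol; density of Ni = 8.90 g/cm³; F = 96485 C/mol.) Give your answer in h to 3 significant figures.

40.3 h

Plated area = 21.2 × 8.33 = 176.6 cm²
Volume = 176.6 × 31.2×10⁻⁴ cm = 0.5510 cm³
m(Ni) = 0.5510 × 8.90 = 4.904 g
n(Ni) = 4.904 / 58.69 = 0.08356 mol; n(e⁻) = 2 × 0.08356 = 0.1671 mol
Q = 0.1671 × 96485 / 0.818 = 19710 C
t = 19710 / 0.136 = 1.449×10^5 s = 40.3 h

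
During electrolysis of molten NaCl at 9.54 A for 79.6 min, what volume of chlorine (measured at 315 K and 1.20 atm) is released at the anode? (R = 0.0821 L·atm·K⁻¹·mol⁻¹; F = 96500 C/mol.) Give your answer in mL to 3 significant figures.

5090 mL

Q = It = 9.54 × 4776 = 45560 C
Moles of electrons = 45560 / 96500 = 0.4721 mol
2Cl⁻ → Cl₂ + 2e⁻, so n(Cl₂) = 0.4721 / 2 = 0.2361 mol
V = nRT/P = 0.2361 × 0.0821 × 315 / 1.20 = 5.088 L
= 5090 mL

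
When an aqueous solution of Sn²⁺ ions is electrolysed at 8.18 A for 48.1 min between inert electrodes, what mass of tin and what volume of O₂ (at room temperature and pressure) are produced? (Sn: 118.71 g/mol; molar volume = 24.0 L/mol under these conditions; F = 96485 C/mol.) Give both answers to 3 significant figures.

Q = 8.18 × 2886 = 23610 C; n(e⁻) = 23610 / 96485 = 0.2447 mol
Cathode: Sn²⁺ + 2e⁻ → Sn → n(Sn) = 0.2447/2 = 0.1224 mol → 14.5 g
Anode: 2H₂O → O₂ + 4H⁺ + 4e⁻ → n(O₂) = 0.2447/4 = 0.06118 mol → 1.47 L

14.5 g Sn; 1.47 L O₂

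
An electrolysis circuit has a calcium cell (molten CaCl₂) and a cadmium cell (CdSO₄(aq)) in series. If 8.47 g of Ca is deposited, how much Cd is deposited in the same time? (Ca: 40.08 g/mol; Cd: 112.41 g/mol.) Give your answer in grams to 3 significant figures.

n(Ca) = 8.47 / 40.08 = 0.2113 mol
Ca²⁺ + 2e⁻ → Ca, so n(e⁻) = 2 × 0.2113 = 0.4226 mol
Same current for the same time ⇒ same n(e⁻) = 0.4226 mol in both cells.
Cd²⁺ + 2e⁻ → Cd, so n(Cd) = 0.4226 / 2 = 0.2113 mol
m(Cd) = 0.2113 × 112.41 = 23.8 g

23.8 g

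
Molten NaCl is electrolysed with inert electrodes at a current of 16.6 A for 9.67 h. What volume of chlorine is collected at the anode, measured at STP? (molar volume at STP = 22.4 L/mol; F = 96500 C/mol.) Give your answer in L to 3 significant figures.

Charge passed = 16.6 × 34812 = 5.779×10^5 C
n(e⁻) = 5.779×10^5 / 96500 = 5.989 mol
2Cl⁻ → Cl₂ + 2e⁻, so n(Cl₂) = 5.989 / 2 = 2.995 mol
V = 2.995 × 22.4 = 67.09 L

67.1 L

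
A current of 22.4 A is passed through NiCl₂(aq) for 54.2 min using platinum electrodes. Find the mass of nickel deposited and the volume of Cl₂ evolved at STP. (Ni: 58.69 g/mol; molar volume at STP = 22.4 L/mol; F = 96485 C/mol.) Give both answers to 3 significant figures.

22.2 g Ni; 8.46 L Cl₂

Q = 22.4 × 3252 = 72840 C; n(e⁻) = 72840 / 96485 = 0.7549 mol
Cathode: Ni²⁺ + 2e⁻ → Ni → n(Ni) = 0.7549/2 = 0.3775 mol → 22.2 g
Anode: 2Cl⁻ → Cl₂ + 2e⁻ → n(Cl₂) = 0.7549/2 = 0.3775 mol → 8.46 L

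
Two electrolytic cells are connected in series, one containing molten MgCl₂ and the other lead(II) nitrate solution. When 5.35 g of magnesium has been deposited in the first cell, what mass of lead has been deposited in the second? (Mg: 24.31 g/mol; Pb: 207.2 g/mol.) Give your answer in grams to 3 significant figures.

n(Mg) = 5.35 / 24.31 = 0.2201 mol
Mg²⁺ + 2e⁻ → Mg, so n(e⁻) = 2 × 0.2201 = 0.4402 mol
In series, the same 0.4402 mol of electrons flows through the second cell.
Pb²⁺ + 2e⁻ → Pb, so n(Pb) = 0.4402 / 2 = 0.2201 mol
m(Pb) = 0.2201 × 207.2 = 45.6 g

45.6 g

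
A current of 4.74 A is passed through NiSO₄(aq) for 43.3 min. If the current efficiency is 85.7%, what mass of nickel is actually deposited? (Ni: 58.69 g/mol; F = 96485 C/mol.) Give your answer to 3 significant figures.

3.21 g

Q = 4.74 × 2598 = 12310 C
n(e⁻) = 12310 / 96485 = 0.1276 mol
Ni²⁺ + 2e⁻ → Ni, so theoretical m(Ni) = 0.06380 × 58.69 = 3.744 g
Actual mass = 85.7% × 3.744 = 3.21 g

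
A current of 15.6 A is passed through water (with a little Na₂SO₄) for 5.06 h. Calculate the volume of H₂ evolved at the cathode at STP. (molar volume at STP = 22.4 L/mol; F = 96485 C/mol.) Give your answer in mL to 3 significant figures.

Charge passed = 15.6 × 18216 = 2.842×10^5 C
n(e⁻) = Q/F = 2.842×10^5/96485 = 2.946 mol
2H⁺ + 2e⁻ → H₂, so n(H₂) = 2.946 / 2 = 1.473 mol
V = 1.473 × 22.4 = 33.00 L
= 33000 mL

33000 mL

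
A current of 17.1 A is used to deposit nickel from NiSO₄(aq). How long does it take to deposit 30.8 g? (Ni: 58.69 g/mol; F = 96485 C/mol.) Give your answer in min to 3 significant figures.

98.7 min

n(Ni) = 30.8 / 58.69 = 0.5248 mol
Ni²⁺ + 2e⁻ → Ni, so n(e⁻) = 2 × 0.5248 = 1.050 mol
Q = 1.050 × 96485 = 1.013×10^5 C
t = Q / I = 1.013×10^5 / 17.1 = 5924 s = 98.7 min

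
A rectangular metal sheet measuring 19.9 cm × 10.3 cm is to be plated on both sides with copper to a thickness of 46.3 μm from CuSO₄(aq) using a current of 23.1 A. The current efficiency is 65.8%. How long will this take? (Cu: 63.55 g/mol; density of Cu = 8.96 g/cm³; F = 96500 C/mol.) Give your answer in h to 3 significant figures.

Plated area = 2 × 19.9 × 10.3 = 409.9 cm²
Volume = 409.9 × 46.3×10⁻⁴ cm = 1.898 cm³
m(Cu) = 1.898 × 8.96 = 17.01 g
n(Cu) = 17.01 / 63.55 = 0.2677 mol; n(e⁻) = 2 × 0.2677 = 0.5354 mol
Q = 0.5354 × 96500 / 0.658 = 78520 C
t = 78520 / 23.1 = 3399 s = 0.944 h

0.944 h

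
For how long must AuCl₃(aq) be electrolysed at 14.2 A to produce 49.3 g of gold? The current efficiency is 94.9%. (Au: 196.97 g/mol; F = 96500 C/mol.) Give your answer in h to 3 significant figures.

1.49 h

n(Au) = 49.3 / 196.97 = 0.2503 mol
Au³⁺ + 3e⁻ → Au, so n(e⁻) = 3 × 0.2503 = 0.7509 mol
Q = 0.7509 × 96500 / 0.949 = 76360 C
t = Q / I = 76360 / 14.2 = 5377 s = 1.49 h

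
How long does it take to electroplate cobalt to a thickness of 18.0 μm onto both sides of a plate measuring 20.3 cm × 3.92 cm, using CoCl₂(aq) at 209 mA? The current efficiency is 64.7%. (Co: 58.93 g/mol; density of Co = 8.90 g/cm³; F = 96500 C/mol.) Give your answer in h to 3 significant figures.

17.2 h

Plated area = 2 × 20.3 × 3.92 = 159.2 cm²
Volume = 159.2 × 18.0×10⁻⁴ cm = 0.2866 cm³
m(Co) = 0.2866 × 8.90 = 2.551 g
n(Co) = 2.551 / 58.93 = 0.04329 mol; n(e⁻) = 2 × 0.04329 = 0.08658 mol
Q = 0.08658 × 96500 / 0.647 = 12910 C
t = 12910 / 0.209 = 61770 s = 17.2 h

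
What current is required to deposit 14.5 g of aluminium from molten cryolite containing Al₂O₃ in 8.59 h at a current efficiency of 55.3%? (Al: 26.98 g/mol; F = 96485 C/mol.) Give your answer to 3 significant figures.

n(Al) = 14.5 / 26.98 = 0.5374 mol
Al³⁺ + 3e⁻ → Al, so n(e⁻) = 3 × 0.5374 = 1.612 mol
Q = 1.612 × 96485 / 0.553 = 2.813×10^5 C
I = Q / t = 2.813×10^5 / 30924 s = 9.10 A

9.10 A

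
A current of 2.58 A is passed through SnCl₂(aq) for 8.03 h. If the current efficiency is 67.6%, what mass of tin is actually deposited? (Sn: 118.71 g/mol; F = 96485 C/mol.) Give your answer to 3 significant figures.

31.0 g

Q = 2.58 × 28908 = 74580 C
n(e⁻) = 74580 / 96485 = 0.7730 mol
Sn²⁺ + 2e⁻ → Sn, so theoretical m(Sn) = 0.3865 × 118.71 = 45.88 g
Actual mass = 67.6% × 45.88 = 31.0 g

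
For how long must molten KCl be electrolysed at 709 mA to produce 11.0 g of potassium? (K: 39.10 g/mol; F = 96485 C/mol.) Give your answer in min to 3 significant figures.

638 min

n(K) = 11.0 / 39.10 = 0.2813 mol
K⁺ + e⁻ → K, so n(e⁻) = 0.2813 mol
Q = 0.2813 × 96485 = 27140 C
t = Q / I = 27140 / 0.709 = 38280 s = 638 min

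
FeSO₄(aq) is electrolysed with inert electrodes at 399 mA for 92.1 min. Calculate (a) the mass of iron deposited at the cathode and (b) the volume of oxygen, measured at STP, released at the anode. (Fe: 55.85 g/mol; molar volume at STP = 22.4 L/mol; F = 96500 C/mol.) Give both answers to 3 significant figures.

Q = 0.399 × 5526 = 2205 C; n(e⁻) = 2205 / 96500 = 0.02285 mol
Cathode: Fe²⁺ + 2e⁻ → Fe → n(Fe) = 0.02285/2 = 0.01143 mol → 0.638 g
Anode: 2H₂O → O₂ + 4H⁺ + 4e⁻ → n(O₂) = 0.02285/4 = 0.005713 mol → 0.128 L

0.638 g Fe; 0.128 L O₂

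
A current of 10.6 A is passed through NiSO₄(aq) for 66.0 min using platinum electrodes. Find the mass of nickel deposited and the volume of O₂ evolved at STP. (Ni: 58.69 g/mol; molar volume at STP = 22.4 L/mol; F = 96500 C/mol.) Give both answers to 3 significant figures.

12.8 g Ni; 2.44 L O₂

Q = 10.6 × 3960 = 41980 C; n(e⁻) = 41980 / 96500 = 0.4350 mol
Cathode: Ni²⁺ + 2e⁻ → Ni → n(Ni) = 0.4350/2 = 0.2175 mol → 12.8 g
Anode: 2H₂O → O₂ + 4H⁺ + 4e⁻ → n(O₂) = 0.4350/4 = 0.1088 mol → 2.44 L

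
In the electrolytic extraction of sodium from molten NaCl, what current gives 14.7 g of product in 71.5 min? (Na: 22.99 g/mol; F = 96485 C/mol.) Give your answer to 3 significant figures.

n(Na) = 14.7 / 22.99 = 0.6394 mol
Na⁺ + e⁻ → Na, so n(e⁻) = 0.6394 mol
Q = 0.6394 × 96485 = 61690 C
I = Q / t = 61690 / 4290 s = 14.4 A

14.4 A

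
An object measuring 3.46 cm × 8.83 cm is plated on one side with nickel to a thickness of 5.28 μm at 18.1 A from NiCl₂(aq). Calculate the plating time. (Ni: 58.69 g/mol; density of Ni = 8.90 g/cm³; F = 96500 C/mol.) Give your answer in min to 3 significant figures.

0.435 min

Plated area = 3.46 × 8.83 = 30.55 cm²
Volume = 30.55 × 5.28×10⁻⁴ cm = 0.01613 cm³
m(Ni) = 0.01613 × 8.90 = 0.1436 g
n(Ni) = 0.1436 / 58.69 = 0.002447 mol; n(e⁻) = 2 × 0.002447 = 0.004894 mol
Q = 0.004894 × 96500 = 472.3 C
t = 472.3 / 18.1 = 26.09 s = 0.435 min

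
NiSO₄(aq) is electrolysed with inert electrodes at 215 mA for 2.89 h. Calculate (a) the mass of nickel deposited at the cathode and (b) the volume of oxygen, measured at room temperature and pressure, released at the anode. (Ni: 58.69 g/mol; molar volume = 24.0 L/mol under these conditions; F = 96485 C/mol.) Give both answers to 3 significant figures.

0.680 g Ni; 0.139 L O₂

Q = 0.215 × 10404 = 2237 C; n(e⁻) = 2237 / 96485 = 0.02318 mol
Cathode: Ni²⁺ + 2e⁻ → Ni → n(Ni) = 0.02318/2 = 0.01159 mol → 0.680 g
Anode: 2H₂O → O₂ + 4H⁺ + 4e⁻ → n(O₂) = 0.02318/4 = 0.005795 mol → 0.139 L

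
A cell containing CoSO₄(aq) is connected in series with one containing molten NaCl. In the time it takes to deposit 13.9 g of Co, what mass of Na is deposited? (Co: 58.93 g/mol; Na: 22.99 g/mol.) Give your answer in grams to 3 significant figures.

n(Co) = 13.9 / 58.93 = 0.2359 mol
Co²⁺ + 2e⁻ → Co, so n(e⁻) = 2 × 0.2359 = 0.4718 mol
The cells are in series, so the same charge (and hence the same n(e⁻) = 0.4718 mol) passes through both.
Na⁺ + e⁻ → Na, so n(Na) = 0.4718 mol
m(Na) = 0.4718 × 22.99 = 10.8 g

10.8 g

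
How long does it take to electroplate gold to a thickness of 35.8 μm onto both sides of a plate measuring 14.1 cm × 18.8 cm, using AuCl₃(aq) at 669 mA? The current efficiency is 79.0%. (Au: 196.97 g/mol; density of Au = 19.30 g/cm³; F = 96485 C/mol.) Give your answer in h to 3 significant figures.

Plated area = 2 × 14.1 × 18.8 = 530.2 cm²
Volume = 530.2 × 35.8×10⁻⁴ cm = 1.898 cm³
m(Au) = 1.898 × 19.30 = 36.63 g
n(Au) = 36.63 / 196.97 = 0.1860 mol; n(e⁻) = 3 × 0.1860 = 0.5580 mol
Q = 0.5580 × 96485 / 0.790 = 68150 C
t = 68150 / 0.669 = 1.019×10^5 s = 28.3 h

28.3 h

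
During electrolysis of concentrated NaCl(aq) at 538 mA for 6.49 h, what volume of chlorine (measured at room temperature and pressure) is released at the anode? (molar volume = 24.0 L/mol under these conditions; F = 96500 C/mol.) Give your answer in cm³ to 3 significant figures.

1560 cm³

Charge passed = 0.538 × 23364 = 12570 C
n(e⁻) = Q/F = 12570/96500 = 0.1303 mol
2Cl⁻ → Cl₂ + 2e⁻, so n(Cl₂) = 0.1303 / 2 = 0.06515 mol
V = 0.06515 × 24.0 = 1.564 L
= 1560 cm³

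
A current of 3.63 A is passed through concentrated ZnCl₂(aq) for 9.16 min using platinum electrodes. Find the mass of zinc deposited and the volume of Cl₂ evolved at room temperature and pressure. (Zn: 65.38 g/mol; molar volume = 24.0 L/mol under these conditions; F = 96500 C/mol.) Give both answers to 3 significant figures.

0.676 g Zn; 0.248 L Cl₂

Q = 3.63 × 549.6 = 1995 C; n(e⁻) = 1995 / 96500 = 0.02067 mol
Cathode: Zn²⁺ + 2e⁻ → Zn → n(Zn) = 0.02067/2 = 0.01034 mol → 0.676 g
Anode: 2Cl⁻ → Cl₂ + 2e⁻ → n(Cl₂) = 0.02067/2 = 0.01034 mol → 0.248 L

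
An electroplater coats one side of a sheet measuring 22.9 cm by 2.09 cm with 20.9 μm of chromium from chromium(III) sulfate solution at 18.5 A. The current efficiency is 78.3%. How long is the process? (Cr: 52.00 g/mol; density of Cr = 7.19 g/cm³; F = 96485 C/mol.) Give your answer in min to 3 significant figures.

Plated area = 22.9 × 2.09 = 47.86 cm²
Volume = 47.86 × 20.9×10⁻⁴ cm = 0.1000 cm³
m(Cr) = 0.1000 × 7.19 = 0.7190 g
n(Cr) = 0.7190 / 52.00 = 0.01383 mol; n(e⁻) = 3 × 0.01383 = 0.04149 mol
Q = 0.04149 × 96485 / 0.783 = 5113 C
t = 5113 / 18.5 = 276.4 s = 4.61 min

4.61 min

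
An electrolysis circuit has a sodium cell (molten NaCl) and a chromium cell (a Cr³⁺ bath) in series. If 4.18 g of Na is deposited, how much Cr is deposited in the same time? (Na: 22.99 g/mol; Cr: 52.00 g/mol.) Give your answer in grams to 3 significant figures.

3.15 g

n(Na) = 4.18 / 22.99 = 0.1818 mol
Na⁺ + e⁻ → Na, so n(e⁻) = 0.1818 mol
Since the cells are in series, n(e⁻) in the Cr cell is also 0.1818 mol.
Cr³⁺ + 3e⁻ → Cr, so n(Cr) = 0.1818 / 3 = 0.06060 mol
m(Cr) = 0.06060 × 52.00 = 3.15 g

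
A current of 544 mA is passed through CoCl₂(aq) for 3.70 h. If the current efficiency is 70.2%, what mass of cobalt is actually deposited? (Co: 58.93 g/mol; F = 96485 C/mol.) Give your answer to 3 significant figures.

Q = 0.544 × 13320 = 7246 C
n(e⁻) = 7246 / 96485 = 0.07510 mol
Co²⁺ + 2e⁻ → Co, so theoretical m(Co) = 0.03755 × 58.93 = 2.213 g
Actual mass = 70.2% × 2.213 = 1.55 g

1.55 g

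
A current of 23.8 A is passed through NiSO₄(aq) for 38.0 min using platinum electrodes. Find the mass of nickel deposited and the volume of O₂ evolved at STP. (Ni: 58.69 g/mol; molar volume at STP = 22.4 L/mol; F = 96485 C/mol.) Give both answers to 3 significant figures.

16.5 g Ni; 3.15 L O₂

Q = 23.8 × 2280 = 54260 C; n(e⁻) = 54260 / 96485 = 0.5624 mol
Cathode: Ni²⁺ + 2e⁻ → Ni → n(Ni) = 0.5624/2 = 0.2812 mol → 16.5 g
Anode: 2H₂O → O₂ + 4H⁺ + 4e⁻ → n(O₂) = 0.5624/4 = 0.1406 mol → 3.15 L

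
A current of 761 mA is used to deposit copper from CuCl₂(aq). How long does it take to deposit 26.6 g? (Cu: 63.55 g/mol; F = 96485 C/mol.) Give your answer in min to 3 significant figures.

n(Cu) = 26.6 / 63.55 = 0.4186 mol
Cu²⁺ + 2e⁻ → Cu, so n(e⁻) = 2 × 0.4186 = 0.8372 mol
Q = 0.8372 × 96485 = 80780 C
t = Q / I = 80780 / 0.761 = 1.061×10^5 s = 1770 min

1770 min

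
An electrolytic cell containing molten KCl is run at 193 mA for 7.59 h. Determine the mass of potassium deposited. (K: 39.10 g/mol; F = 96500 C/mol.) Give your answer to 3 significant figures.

2.14 g

Q = It = 0.193 × 27324 = 5274 C
n(e⁻) = 5274 / 96500 = 0.05465 mol
K⁺ + e⁻ → K, so n(K) = 0.05465 mol
m = 0.05465 × 39.10 = 2.14 g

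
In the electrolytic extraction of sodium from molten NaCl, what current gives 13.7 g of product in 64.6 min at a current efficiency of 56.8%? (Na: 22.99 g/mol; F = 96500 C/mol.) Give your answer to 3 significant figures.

26.1 A

n(Na) = 13.7 / 22.99 = 0.5959 mol
Na⁺ + e⁻ → Na, so n(e⁻) = 0.5959 mol
Q = 0.5959 × 96500 / 0.568 = 1.012×10^5 C
I = Q / t = 1.012×10^5 / 3876 s = 26.1 A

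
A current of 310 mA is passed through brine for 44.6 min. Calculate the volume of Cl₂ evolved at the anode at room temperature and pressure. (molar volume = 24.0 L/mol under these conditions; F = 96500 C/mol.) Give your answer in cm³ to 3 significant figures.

103 cm³

Charge passed = 0.310 × 2676 = 829.6 C
n(e⁻) = 829.6 / 96500 = 0.008597 mol
2Cl⁻ → Cl₂ + 2e⁻, so n(Cl₂) = 0.008597 / 2 = 0.004299 mol
V = 0.004299 × 24.0 = 0.1032 L
= 103 cm³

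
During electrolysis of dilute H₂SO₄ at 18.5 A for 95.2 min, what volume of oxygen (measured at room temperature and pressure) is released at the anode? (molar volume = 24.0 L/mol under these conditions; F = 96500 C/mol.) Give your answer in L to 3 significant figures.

6.57 L

Charge passed = 18.5 × 5712 = 1.057×10^5 C
n(e⁻) = Q/F = 1.057×10^5/96500 = 1.095 mol
2H₂O → O₂ + 4H⁺ + 4e⁻, so n(O₂) = 1.095 / 4 = 0.2738 mol
V = 0.2738 × 24.0 = 6.571 L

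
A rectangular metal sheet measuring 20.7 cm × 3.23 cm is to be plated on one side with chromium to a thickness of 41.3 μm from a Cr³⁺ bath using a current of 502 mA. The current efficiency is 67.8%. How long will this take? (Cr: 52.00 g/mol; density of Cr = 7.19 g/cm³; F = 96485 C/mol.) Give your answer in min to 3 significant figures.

Plated area = 20.7 × 3.23 = 66.86 cm²
Volume = 66.86 × 41.3×10⁻⁴ cm = 0.2761 cm³
m(Cr) = 0.2761 × 7.19 = 1.985 g
n(Cr) = 1.985 / 52.00 = 0.03817 mol; n(e⁻) = 3 × 0.03817 = 0.1145 mol
Q = 0.1145 × 96485 / 0.678 = 16290 C
t = 16290 / 0.502 = 32450 s = 541 min

541 min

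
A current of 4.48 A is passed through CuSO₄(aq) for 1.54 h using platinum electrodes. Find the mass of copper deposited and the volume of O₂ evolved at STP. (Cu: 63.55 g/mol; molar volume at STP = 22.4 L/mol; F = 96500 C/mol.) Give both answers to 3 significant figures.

8.18 g Cu; 1.44 L O₂

Q = 4.48 × 5544 = 24840 C; n(e⁻) = 24840 / 96500 = 0.2574 mol
Cathode: Cu²⁺ + 2e⁻ → Cu → n(Cu) = 0.2574/2 = 0.1287 mol → 8.18 g
Anode: 2H₂O → O₂ + 4H⁺ + 4e⁻ → n(O₂) = 0.2574/4 = 0.06435 mol → 1.44 L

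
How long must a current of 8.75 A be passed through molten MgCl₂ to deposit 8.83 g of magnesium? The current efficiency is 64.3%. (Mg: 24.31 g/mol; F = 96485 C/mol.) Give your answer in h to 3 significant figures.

n(Mg) = 8.83 / 24.31 = 0.3632 mol
Mg²⁺ + 2e⁻ → Mg, so n(e⁻) = 2 × 0.3632 = 0.7264 mol
Q = 0.7264 × 96485 / 0.643 = 1.090×10^5 C
t = Q / I = 1.090×10^5 / 8.75 = 12460 s = 3.46 h

3.46 h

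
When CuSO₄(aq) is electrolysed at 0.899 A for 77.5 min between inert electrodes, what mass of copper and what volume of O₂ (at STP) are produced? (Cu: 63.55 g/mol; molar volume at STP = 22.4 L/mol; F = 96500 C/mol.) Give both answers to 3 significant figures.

1.38 g Cu; 0.243 L O₂

Q = 0.899 × 4650 = 4180 C; n(e⁻) = 4180 / 96500 = 0.04332 mol
Cathode: Cu²⁺ + 2e⁻ → Cu → n(Cu) = 0.04332/2 = 0.02166 mol → 1.38 g
Anode: 2H₂O → O₂ + 4H⁺ + 4e⁻ → n(O₂) = 0.04332/4 = 0.01083 mol → 0.243 L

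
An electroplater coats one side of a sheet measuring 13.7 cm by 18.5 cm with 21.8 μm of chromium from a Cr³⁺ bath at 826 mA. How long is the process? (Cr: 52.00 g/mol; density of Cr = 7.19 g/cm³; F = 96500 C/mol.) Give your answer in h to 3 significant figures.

Plated area = 13.7 × 18.5 = 253.5 cm²
Volume = 253.5 × 21.8×10⁻⁴ cm = 0.5526 cm³
m(Cr) = 0.5526 × 7.19 = 3.973 g
n(Cr) = 3.973 / 52.00 = 0.07640 mol; n(e⁻) = 3 × 0.07640 = 0.2292 mol
Q = 0.2292 × 96500 = 22120 C
t = 22120 / 0.826 = 26780 s = 7.44 h

7.44 h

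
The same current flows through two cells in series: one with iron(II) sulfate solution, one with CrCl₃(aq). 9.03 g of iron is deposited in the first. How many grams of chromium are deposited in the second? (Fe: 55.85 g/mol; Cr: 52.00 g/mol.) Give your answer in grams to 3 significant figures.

n(Fe) = 9.03 / 55.85 = 0.1617 mol
Fe²⁺ + 2e⁻ → Fe, so n(e⁻) = 2 × 0.1617 = 0.3234 mol
Since the cells are in series, n(e⁻) in the Cr cell is also 0.3234 mol.
Cr³⁺ + 3e⁻ → Cr, so n(Cr) = 0.3234 / 3 = 0.1078 mol
m(Cr) = 0.1078 × 52.00 = 5.61 g

5.61 g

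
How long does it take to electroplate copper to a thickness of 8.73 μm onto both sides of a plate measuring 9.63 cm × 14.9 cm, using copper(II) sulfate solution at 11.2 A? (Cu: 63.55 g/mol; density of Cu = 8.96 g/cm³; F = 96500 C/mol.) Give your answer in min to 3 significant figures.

10.1 min

Plated area = 2 × 9.63 × 14.9 = 287.0 cm²
Volume = 287.0 × 8.73×10⁻⁴ cm = 0.2506 cm³
m(Cu) = 0.2506 × 8.96 = 2.245 g
n(Cu) = 2.245 / 63.55 = 0.03533 mol; n(e⁻) = 2 × 0.03533 = 0.07066 mol
Q = 0.07066 × 96500 = 6819 C
t = 6819 / 11.2 = 608.8 s = 10.1 min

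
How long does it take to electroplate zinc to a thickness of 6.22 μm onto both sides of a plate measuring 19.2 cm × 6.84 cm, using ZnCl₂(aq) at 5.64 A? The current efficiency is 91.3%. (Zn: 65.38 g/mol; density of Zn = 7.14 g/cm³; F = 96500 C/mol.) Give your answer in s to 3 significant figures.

669 s

Plated area = 2 × 19.2 × 6.84 = 262.7 cm²
Volume = 262.7 × 6.22×10⁻⁴ cm = 0.1634 cm³
m(Zn) = 0.1634 × 7.14 = 1.167 g
n(Zn) = 1.167 / 65.38 = 0.01785 mol; n(e⁻) = 2 × 0.01785 = 0.03570 mol
Q = 0.03570 × 96500 / 0.913 = 3773 C
t = 3773 / 5.64 = 669.0 s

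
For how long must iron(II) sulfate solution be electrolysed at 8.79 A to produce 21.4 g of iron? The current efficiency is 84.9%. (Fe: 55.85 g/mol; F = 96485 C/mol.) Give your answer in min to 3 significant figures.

n(Fe) = 21.4 / 55.85 = 0.3832 mol
Fe²⁺ + 2e⁻ → Fe, so n(e⁻) = 2 × 0.3832 = 0.7664 mol
Q = 0.7664 × 96485 / 0.849 = 87100 C
t = Q / I = 87100 / 8.79 = 9909 s = 165 min

165 min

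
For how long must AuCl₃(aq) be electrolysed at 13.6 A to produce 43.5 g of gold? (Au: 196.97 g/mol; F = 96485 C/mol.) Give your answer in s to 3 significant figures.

4700 s

n(Au) = 43.5 / 196.97 = 0.2208 mol
Au³⁺ + 3e⁻ → Au, so n(e⁻) = 3 × 0.2208 = 0.6624 mol
Q = 0.6624 × 96485 = 63910 C
t = Q / I = 63910 / 13.6 = 4699 s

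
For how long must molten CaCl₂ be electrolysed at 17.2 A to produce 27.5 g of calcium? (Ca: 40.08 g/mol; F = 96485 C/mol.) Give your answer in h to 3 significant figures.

n(Ca) = 27.5 / 40.08 = 0.6861 mol
Ca²⁺ + 2e⁻ → Ca, so n(e⁻) = 2 × 0.6861 = 1.372 mol
Q = 1.372 × 96485 = 1.324×10^5 C
t = Q / I = 1.324×10^5 / 17.2 = 7698 s = 2.14 h

2.14 h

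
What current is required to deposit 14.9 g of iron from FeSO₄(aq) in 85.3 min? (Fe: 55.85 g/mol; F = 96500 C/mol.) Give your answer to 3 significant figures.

10.1 A

n(Fe) = 14.9 / 55.85 = 0.2668 mol
Fe²⁺ + 2e⁻ → Fe, so n(e⁻) = 2 × 0.2668 = 0.5336 mol
Q = 0.5336 × 96500 = 51490 C
I = Q / t = 51490 / 5118 s = 10.1 A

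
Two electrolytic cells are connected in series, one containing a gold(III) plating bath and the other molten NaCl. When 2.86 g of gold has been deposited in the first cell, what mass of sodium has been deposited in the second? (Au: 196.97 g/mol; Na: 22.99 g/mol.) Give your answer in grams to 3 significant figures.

n(Au) = 2.86 / 196.97 = 0.01452 mol
Au³⁺ + 3e⁻ → Au, so n(e⁻) = 3 × 0.01452 = 0.04356 mol
The cells are in series, so the same charge (and hence the same n(e⁻) = 0.04356 mol) passes through both.
Na⁺ + e⁻ → Na, so n(Na) = 0.04356 mol
m(Na) = 0.04356 × 22.99 = 1.00 g

1.00 g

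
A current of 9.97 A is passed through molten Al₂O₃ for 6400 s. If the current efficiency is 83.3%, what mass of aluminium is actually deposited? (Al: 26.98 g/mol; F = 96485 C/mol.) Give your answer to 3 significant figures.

4.95 g

Q = 9.97 × 6400 = 63810 C
n(e⁻) = 63810 / 96485 = 0.6613 mol
Al³⁺ + 3e⁻ → Al, so theoretical m(Al) = 0.2204 × 26.98 = 5.946 g
Actual mass = 83.3% × 5.946 = 4.95 g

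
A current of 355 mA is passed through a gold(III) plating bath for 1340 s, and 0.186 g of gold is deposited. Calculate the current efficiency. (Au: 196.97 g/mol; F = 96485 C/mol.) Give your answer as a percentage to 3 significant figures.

Q = 0.355 × 1340 = 475.7 C
n(e⁻) = 475.7 / 96485 = 0.004930 mol
Au³⁺ + 3e⁻ → Au, so theoretical n(Au) = 0.001643 mol → 0.3236 g
Efficiency = 0.186 / 0.3236 = 0.5748 = 57.5%

57.5%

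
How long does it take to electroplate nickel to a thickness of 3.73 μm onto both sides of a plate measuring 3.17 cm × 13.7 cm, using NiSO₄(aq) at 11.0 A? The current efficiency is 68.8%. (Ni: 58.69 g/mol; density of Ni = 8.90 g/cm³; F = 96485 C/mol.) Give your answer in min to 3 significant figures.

Plated area = 2 × 3.17 × 13.7 = 86.86 cm²
Volume = 86.86 × 3.73×10⁻⁴ cm = 0.03240 cm³
m(Ni) = 0.03240 × 8.90 = 0.2884 g
n(Ni) = 0.2884 / 58.69 = 0.004914 mol; n(e⁻) = 2 × 0.004914 = 0.009828 mol
Q = 0.009828 × 96485 / 0.688 = 1378 C
t = 1378 / 11.0 = 125.3 s = 2.09 min

2.09 min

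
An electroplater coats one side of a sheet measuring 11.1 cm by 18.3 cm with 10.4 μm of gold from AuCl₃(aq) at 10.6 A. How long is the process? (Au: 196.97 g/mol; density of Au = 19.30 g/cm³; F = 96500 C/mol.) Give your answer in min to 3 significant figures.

Plated area = 11.1 × 18.3 = 203.1 cm²
Volume = 203.1 × 10.4×10⁻⁴ cm = 0.2112 cm³
m(Au) = 0.2112 × 19.30 = 4.076 g
n(Au) = 4.076 / 196.97 = 0.02069 mol; n(e⁻) = 3 × 0.02069 = 0.06207 mol
Q = 0.06207 × 96500 = 5990 C
t = 5990 / 10.6 = 565.1 s = 9.42 min

9.42 min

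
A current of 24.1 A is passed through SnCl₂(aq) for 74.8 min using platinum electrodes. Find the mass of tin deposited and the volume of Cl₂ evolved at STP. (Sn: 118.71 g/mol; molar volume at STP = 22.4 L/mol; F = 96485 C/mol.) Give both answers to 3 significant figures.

66.5 g Sn; 12.6 L Cl₂

Q = 24.1 × 4488 = 1.082×10^5 C; n(e⁻) = 1.082×10^5 / 96485 = 1.121 mol
Cathode: Sn²⁺ + 2e⁻ → Sn → n(Sn) = 1.121/2 = 0.5605 mol → 66.5 g
Anode: 2Cl⁻ → Cl₂ + 2e⁻ → n(Cl₂) = 1.121/2 = 0.5605 mol → 12.6 L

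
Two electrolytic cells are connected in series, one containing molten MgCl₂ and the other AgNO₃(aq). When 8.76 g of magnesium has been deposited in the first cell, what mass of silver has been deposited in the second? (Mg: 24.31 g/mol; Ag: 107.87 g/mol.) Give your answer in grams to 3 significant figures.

n(Mg) = 8.76 / 24.31 = 0.3603 mol
Mg²⁺ + 2e⁻ → Mg, so n(e⁻) = 2 × 0.3603 = 0.7206 mol
Same current for the same time ⇒ same n(e⁻) = 0.7206 mol in both cells.
Ag⁺ + e⁻ → Ag, so n(Ag) = 0.7206 mol
m(Ag) = 0.7206 × 107.87 = 77.7 g

77.7 g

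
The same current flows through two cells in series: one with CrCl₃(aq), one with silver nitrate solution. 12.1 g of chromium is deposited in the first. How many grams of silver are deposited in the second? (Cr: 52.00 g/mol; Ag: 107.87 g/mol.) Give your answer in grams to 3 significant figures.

n(Cr) = 12.1 / 52.00 = 0.2327 mol
Cr³⁺ + 3e⁻ → Cr, so n(e⁻) = 3 × 0.2327 = 0.6981 mol
Since the cells are in series, n(e⁻) in the Ag cell is also 0.6981 mol.
Ag⁺ + e⁻ → Ag, so n(Ag) = 0.6981 mol
m(Ag) = 0.6981 × 107.87 = 75.3 g

75.3 g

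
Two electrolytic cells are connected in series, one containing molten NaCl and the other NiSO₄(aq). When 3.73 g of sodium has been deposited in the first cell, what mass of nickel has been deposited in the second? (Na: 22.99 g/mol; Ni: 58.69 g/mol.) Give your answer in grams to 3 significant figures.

n(Na) = 3.73 / 22.99 = 0.1622 mol
Na⁺ + e⁻ → Na, so n(e⁻) = 0.1622 mol
Same current for the same time ⇒ same n(e⁻) = 0.1622 mol in both cells.
Ni²⁺ + 2e⁻ → Ni, so n(Ni) = 0.1622 / 2 = 0.08110 mol
m(Ni) = 0.08110 × 58.69 = 4.76 g

4.76 g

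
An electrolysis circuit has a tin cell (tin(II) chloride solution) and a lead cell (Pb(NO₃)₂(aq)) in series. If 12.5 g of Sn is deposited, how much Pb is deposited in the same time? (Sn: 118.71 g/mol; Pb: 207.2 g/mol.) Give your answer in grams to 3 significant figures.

n(Sn) = 12.5 / 118.71 = 0.1053 mol
Sn²⁺ + 2e⁻ → Sn, so n(e⁻) = 2 × 0.1053 = 0.2106 mol
Same current for the same time ⇒ same n(e⁻) = 0.2106 mol in both cells.
Pb²⁺ + 2e⁻ → Pb, so n(Pb) = 0.2106 / 2 = 0.1053 mol
m(Pb) = 0.1053 × 207.2 = 21.8 g

21.8 g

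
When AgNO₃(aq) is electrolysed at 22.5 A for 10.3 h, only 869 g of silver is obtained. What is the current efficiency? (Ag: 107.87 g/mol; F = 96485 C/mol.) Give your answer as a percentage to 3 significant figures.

Q = 22.5 × 37080 = 8.343×10^5 C
n(e⁻) = 8.343×10^5 / 96485 = 8.647 mol
Ag⁺ + e⁻ → Ag, so theoretical n(Ag) = 8.647 mol → 932.8 g
Efficiency = 869 / 932.8 = 0.9316 = 93.2%

93.2%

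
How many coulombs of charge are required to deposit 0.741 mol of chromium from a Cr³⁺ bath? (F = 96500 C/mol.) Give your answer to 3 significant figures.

2.15×10^5 C

Cr³⁺ + 3e⁻ → Cr, so n(e⁻) = 3 × 0.741 = 2.223 mol
Q = 2.223 × 96500 = 2.145×10^5 C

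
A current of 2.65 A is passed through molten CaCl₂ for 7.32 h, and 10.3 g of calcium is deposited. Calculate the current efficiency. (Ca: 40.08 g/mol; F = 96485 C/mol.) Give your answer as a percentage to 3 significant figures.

71.0%

Q = 2.65 × 26352 = 69830 C
n(e⁻) = 69830 / 96485 = 0.7237 mol
Ca²⁺ + 2e⁻ → Ca, so theoretical n(Ca) = 0.3619 mol → 14.50 g
Efficiency = 10.3 / 14.50 = 0.7103 = 71.0%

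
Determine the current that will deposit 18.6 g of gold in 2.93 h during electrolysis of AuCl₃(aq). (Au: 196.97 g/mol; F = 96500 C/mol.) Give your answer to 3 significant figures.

2.59 A

n(Au) = 18.6 / 196.97 = 0.09443 mol
Au³⁺ + 3e⁻ → Au, so n(e⁻) = 3 × 0.09443 = 0.2833 mol
Q = 0.2833 × 96500 = 27340 C
I = Q / t = 27340 / 10548 s = 2.59 A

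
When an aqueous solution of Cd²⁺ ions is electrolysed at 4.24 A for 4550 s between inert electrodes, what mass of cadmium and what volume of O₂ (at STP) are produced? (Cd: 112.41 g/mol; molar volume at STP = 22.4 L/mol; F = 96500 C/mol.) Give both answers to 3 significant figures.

Q = 4.24 × 4550 = 19290 C; n(e⁻) = 19290 / 96500 = 0.1999 mol
Cathode: Cd²⁺ + 2e⁻ → Cd → n(Cd) = 0.1999/2 = 0.09995 mol → 11.2 g
Anode: 2H₂O → O₂ + 4H⁺ + 4e⁻ → n(O₂) = 0.1999/4 = 0.04998 mol → 1.12 L

11.2 g Cd; 1.12 L O₂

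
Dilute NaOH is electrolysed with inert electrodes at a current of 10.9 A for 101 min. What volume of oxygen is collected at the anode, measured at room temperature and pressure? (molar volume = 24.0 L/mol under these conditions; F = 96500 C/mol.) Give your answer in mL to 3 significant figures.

4110 mL

Charge passed = 10.9 × 6060 = 66050 C
n(e⁻) = 66050 / 96500 = 0.6845 mol
2H₂O → O₂ + 4H⁺ + 4e⁻, so n(O₂) = 0.6845 / 4 = 0.1711 mol
V = 0.1711 × 24.0 = 4.106 L
= 4110 mL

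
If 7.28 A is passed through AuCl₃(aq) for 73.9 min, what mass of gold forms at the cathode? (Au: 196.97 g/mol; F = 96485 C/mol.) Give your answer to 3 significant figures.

22.0 g

Charge passed = 7.28 × 4434 = 32280 C
Moles of electrons = 32280 / 96485 = 0.3346 mol
Au³⁺ + 3e⁻ → Au, so n(Au) = 0.3346 / 3 = 0.1115 mol
m = 0.1115 × 196.97 = 22.0 g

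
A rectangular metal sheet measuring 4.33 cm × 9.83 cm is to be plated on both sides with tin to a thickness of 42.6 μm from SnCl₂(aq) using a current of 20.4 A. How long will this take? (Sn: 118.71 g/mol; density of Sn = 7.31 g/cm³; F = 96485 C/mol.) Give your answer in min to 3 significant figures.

Plated area = 2 × 4.33 × 9.83 = 85.13 cm²
Volume = 85.13 × 42.6×10⁻⁴ cm = 0.3627 cm³
m(Sn) = 0.3627 × 7.31 = 2.651 g
n(Sn) = 2.651 / 118.71 = 0.02233 mol; n(e⁻) = 2 × 0.02233 = 0.04466 mol
Q = 0.04466 × 96485 = 4309 C
t = 4309 / 20.4 = 211.2 s = 3.52 min

3.52 min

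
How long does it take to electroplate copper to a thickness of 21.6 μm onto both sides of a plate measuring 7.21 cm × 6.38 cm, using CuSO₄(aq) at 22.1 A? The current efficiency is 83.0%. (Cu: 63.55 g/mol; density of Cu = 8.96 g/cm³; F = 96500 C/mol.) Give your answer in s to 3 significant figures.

295 s

Plated area = 2 × 7.21 × 6.38 = 92.00 cm²
Volume = 92.00 × 21.6×10⁻⁴ cm = 0.1987 cm³
m(Cu) = 0.1987 × 8.96 = 1.780 g
n(Cu) = 1.780 / 63.55 = 0.02801 mol; n(e⁻) = 2 × 0.02801 = 0.05602 mol
Q = 0.05602 × 96500 / 0.830 = 6513 C
t = 6513 / 22.1 = 294.7 s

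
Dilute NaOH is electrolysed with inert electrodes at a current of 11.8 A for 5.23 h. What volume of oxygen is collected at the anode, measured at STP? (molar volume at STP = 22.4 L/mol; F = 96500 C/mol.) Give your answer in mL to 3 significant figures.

Charge passed = 11.8 × 18828 = 2.222×10^5 C
n(e⁻) = Q/F = 2.222×10^5/96500 = 2.303 mol
2H₂O → O₂ + 4H⁺ + 4e⁻, so n(O₂) = 2.303 / 4 = 0.5758 mol
V = 0.5758 × 22.4 = 12.90 L
= 12900 mL

12900 mL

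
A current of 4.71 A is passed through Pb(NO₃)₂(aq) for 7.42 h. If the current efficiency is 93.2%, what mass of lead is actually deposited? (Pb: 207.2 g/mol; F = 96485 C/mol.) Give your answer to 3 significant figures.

126 g

Q = 4.71 × 26712 = 1.258×10^5 C
n(e⁻) = 1.258×10^5 / 96485 = 1.304 mol
Pb²⁺ + 2e⁻ → Pb, so theoretical m(Pb) = 0.6520 × 207.2 = 135.1 g
Actual mass = 93.2% × 135.1 = 126 g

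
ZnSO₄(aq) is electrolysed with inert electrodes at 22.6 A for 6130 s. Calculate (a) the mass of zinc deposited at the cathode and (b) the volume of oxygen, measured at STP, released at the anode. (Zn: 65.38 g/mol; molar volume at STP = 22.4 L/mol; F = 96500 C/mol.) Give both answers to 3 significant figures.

Q = 22.6 × 6130 = 1.385×10^5 C; n(e⁻) = 1.385×10^5 / 96500 = 1.435 mol
Cathode: Zn²⁺ + 2e⁻ → Zn → n(Zn) = 1.435/2 = 0.7175 mol → 46.9 g
Anode: 2H₂O → O₂ + 4H⁺ + 4e⁻ → n(O₂) = 1.435/4 = 0.3588 mol → 8.04 L

46.9 g Zn; 8.04 L O₂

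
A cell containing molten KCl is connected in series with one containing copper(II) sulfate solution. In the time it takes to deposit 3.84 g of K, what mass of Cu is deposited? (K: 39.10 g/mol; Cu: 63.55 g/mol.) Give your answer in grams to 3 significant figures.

3.12 g

n(K) = 3.84 / 39.10 = 0.09821 mol
K⁺ + e⁻ → K, so n(e⁻) = 0.09821 mol
The cells are in series, so the same charge (and hence the same n(e⁻) = 0.09821 mol) passes through both.
Cu²⁺ + 2e⁻ → Cu, so n(Cu) = 0.09821 / 2 = 0.04911 mol
m(Cu) = 0.04911 × 63.55 = 3.12 g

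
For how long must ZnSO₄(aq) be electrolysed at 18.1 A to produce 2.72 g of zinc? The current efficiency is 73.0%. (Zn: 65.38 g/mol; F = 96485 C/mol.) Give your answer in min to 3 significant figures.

10.1 min

n(Zn) = 2.72 / 65.38 = 0.04160 mol
Zn²⁺ + 2e⁻ → Zn, so n(e⁻) = 2 × 0.04160 = 0.08320 mol
Q = 0.08320 × 96485 / 0.730 = 11000 C
t = Q / I = 11000 / 18.1 = 607.7 s = 10.1 min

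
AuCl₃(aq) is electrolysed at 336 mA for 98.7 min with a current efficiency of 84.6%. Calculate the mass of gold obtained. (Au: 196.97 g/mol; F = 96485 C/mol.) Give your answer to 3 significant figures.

1.15 g

Q = 0.336 × 5922 = 1990 C
n(e⁻) = 1990 / 96485 = 0.02062 mol
Au³⁺ + 3e⁻ → Au, so theoretical m(Au) = 0.006873 × 196.97 = 1.354 g
Actual mass = 84.6% × 1.354 = 1.15 g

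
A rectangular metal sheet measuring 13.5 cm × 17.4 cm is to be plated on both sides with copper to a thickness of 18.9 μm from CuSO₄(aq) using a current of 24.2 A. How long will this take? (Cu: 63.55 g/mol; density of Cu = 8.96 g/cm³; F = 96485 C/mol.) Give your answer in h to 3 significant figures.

Plated area = 2 × 13.5 × 17.4 = 469.8 cm²
Volume = 469.8 × 18.9×10⁻⁴ cm = 0.8879 cm³
m(Cu) = 0.8879 × 8.96 = 7.956 g
n(Cu) = 7.956 / 63.55 = 0.1252 mol; n(e⁻) = 2 × 0.1252 = 0.2504 mol
Q = 0.2504 × 96485 = 24160 C
t = 24160 / 24.2 = 998.3 s = 0.277 h

0.277 h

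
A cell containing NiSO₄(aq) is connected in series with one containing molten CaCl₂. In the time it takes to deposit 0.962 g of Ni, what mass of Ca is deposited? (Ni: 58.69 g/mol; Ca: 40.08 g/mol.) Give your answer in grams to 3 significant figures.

0.657 g

n(Ni) = 0.962 / 58.69 = 0.01639 mol
Ni²⁺ + 2e⁻ → Ni, so n(e⁻) = 2 × 0.01639 = 0.03278 mol
Since the cells are in series, n(e⁻) in the Ca cell is also 0.03278 mol.
Ca²⁺ + 2e⁻ → Ca, so n(Ca) = 0.03278 / 2 = 0.01639 mol
m(Ca) = 0.01639 × 40.08 = 0.657 g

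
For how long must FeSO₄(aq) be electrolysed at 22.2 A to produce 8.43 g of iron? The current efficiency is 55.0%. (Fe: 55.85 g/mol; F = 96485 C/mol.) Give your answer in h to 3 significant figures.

n(Fe) = 8.43 / 55.85 = 0.1509 mol
Fe²⁺ + 2e⁻ → Fe, so n(e⁻) = 2 × 0.1509 = 0.3018 mol
Q = 0.3018 × 96485 / 0.550 = 52940 C
t = Q / I = 52940 / 22.2 = 2385 s = 0.663 h

0.663 h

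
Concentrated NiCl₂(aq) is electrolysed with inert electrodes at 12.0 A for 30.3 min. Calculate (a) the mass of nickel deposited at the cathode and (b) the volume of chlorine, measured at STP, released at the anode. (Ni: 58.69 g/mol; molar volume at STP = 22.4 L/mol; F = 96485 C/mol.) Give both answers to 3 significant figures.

6.64 g Ni; 2.53 L Cl₂

Q = 12.0 × 1818 = 21820 C; n(e⁻) = 21820 / 96485 = 0.2261 mol
Cathode: Ni²⁺ + 2e⁻ → Ni → n(Ni) = 0.2261/2 = 0.1131 mol → 6.64 g
Anode: 2Cl⁻ → Cl₂ + 2e⁻ → n(Cl₂) = 0.2261/2 = 0.1131 mol → 2.53 L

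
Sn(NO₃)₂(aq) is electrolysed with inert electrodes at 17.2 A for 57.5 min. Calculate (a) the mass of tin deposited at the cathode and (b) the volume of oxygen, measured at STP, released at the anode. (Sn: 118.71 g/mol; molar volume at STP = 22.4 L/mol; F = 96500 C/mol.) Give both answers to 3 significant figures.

36.5 g Sn; 3.44 L O₂

Q = 17.2 × 3450 = 59340 C; n(e⁻) = 59340 / 96500 = 0.6149 mol
Cathode: Sn²⁺ + 2e⁻ → Sn → n(Sn) = 0.6149/2 = 0.3075 mol → 36.5 g
Anode: 2H₂O → O₂ + 4H⁺ + 4e⁻ → n(O₂) = 0.6149/4 = 0.1537 mol → 3.44 L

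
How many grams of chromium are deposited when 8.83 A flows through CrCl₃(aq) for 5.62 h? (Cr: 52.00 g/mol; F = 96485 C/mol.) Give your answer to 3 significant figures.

Q = It = 8.83 × 20232 = 1.786×10^5 C
Moles of electrons = 1.786×10^5 / 96485 = 1.851 mol
Cr³⁺ + 3e⁻ → Cr, so n(Cr) = 1.851 / 3 = 0.6170 mol
m = 0.6170 × 52.00 = 32.1 g

32.1 g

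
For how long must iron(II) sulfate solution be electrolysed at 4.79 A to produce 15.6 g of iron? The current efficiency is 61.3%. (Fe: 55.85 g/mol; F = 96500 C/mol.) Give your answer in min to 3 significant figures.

n(Fe) = 15.6 / 55.85 = 0.2793 mol
Fe²⁺ + 2e⁻ → Fe, so n(e⁻) = 2 × 0.2793 = 0.5586 mol
Q = 0.5586 × 96500 / 0.613 = 87940 C
t = Q / I = 87940 / 4.79 = 18360 s = 306 min

306 min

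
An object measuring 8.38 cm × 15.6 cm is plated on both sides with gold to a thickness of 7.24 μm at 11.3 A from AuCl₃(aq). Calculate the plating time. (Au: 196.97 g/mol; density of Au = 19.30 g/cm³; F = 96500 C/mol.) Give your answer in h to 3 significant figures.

0.132 h

Plated area = 2 × 8.38 × 15.6 = 261.5 cm²
Volume = 261.5 × 7.24×10⁻⁴ cm = 0.1893 cm³
m(Au) = 0.1893 × 19.30 = 3.653 g
n(Au) = 3.653 / 196.97 = 0.01855 mol; n(e⁻) = 3 × 0.01855 = 0.05565 mol
Q = 0.05565 × 96500 = 5370 C
t = 5370 / 11.3 = 475.2 s = 0.132 h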